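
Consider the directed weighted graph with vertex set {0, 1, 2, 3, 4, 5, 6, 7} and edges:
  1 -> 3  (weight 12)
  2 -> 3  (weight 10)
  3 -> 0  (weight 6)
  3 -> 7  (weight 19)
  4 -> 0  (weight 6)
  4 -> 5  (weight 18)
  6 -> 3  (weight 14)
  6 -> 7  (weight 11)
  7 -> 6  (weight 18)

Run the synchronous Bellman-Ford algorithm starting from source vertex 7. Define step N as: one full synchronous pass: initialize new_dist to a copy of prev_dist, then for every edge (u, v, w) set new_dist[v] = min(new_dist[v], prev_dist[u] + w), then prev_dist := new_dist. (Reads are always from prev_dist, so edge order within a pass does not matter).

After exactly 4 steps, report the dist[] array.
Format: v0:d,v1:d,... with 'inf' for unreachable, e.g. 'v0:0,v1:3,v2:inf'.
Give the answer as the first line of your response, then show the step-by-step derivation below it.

v0:38,v1:inf,v2:inf,v3:32,v4:inf,v5:inf,v6:18,v7:0

step 1: dist = v0:inf,v1:inf,v2:inf,v3:inf,v4:inf,v5:inf,v6:18,v7:0
step 2: dist = v0:inf,v1:inf,v2:inf,v3:32,v4:inf,v5:inf,v6:18,v7:0
step 3: dist = v0:38,v1:inf,v2:inf,v3:32,v4:inf,v5:inf,v6:18,v7:0
step 4: dist = v0:38,v1:inf,v2:inf,v3:32,v4:inf,v5:inf,v6:18,v7:0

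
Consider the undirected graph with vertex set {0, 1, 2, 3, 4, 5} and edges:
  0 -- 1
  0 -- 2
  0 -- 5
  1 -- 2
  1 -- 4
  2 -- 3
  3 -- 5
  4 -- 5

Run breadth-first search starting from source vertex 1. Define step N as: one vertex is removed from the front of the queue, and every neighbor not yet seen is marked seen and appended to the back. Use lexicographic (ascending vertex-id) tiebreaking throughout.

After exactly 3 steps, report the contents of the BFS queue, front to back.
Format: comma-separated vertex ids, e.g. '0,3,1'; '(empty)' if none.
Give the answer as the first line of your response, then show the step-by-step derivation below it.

4,5,3

step 1: dequeue 1; queue=[0,2,4]; order=1
step 2: dequeue 0; queue=[2,4,5]; order=1,0
step 3: dequeue 2; queue=[4,5,3]; order=1,0,2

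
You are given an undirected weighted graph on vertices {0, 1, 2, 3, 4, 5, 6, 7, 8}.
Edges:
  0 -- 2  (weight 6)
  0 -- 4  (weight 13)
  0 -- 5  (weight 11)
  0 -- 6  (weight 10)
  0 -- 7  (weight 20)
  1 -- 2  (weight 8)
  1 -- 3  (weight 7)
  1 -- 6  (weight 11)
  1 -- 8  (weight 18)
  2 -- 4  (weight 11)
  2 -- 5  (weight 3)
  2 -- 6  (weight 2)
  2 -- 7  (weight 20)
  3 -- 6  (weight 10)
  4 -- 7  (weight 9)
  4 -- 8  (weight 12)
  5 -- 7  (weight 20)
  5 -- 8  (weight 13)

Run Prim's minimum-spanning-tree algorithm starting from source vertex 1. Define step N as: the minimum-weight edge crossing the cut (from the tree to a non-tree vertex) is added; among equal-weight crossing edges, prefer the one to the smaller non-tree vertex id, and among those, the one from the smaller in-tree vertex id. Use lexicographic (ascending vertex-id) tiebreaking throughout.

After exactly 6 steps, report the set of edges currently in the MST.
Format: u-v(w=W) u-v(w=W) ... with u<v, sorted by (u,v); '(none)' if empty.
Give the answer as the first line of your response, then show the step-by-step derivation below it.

0-2(w=6) 1-2(w=8) 1-3(w=7) 2-4(w=11) 2-5(w=3) 2-6(w=2)

step 1: add edge 1-3 (w=7); MST = {1-3(w=7)}
step 2: add edge 1-2 (w=8); MST = {1-2(w=8) 1-3(w=7)}
step 3: add edge 2-6 (w=2); MST = {1-2(w=8) 1-3(w=7) 2-6(w=2)}
step 4: add edge 2-5 (w=3); MST = {1-2(w=8) 1-3(w=7) 2-5(w=3) 2-6(w=2)}
step 5: add edge 0-2 (w=6); MST = {0-2(w=6) 1-2(w=8) 1-3(w=7) 2-5(w=3) 2-6(w=2)}
step 6: add edge 2-4 (w=11); MST = {0-2(w=6) 1-2(w=8) 1-3(w=7) 2-4(w=11) 2-5(w=3) 2-6(w=2)}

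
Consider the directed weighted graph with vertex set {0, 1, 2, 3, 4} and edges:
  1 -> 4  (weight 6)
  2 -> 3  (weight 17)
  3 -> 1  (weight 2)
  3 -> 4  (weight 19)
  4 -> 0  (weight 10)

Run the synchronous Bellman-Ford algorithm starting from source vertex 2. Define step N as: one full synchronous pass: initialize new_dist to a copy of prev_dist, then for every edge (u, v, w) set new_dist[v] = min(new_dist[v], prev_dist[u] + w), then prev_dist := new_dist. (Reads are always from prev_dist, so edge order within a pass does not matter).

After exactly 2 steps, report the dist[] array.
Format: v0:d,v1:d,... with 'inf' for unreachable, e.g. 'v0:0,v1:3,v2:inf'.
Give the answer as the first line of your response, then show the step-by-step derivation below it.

v0:inf,v1:19,v2:0,v3:17,v4:36

step 1: dist = v0:inf,v1:inf,v2:0,v3:17,v4:inf
step 2: dist = v0:inf,v1:19,v2:0,v3:17,v4:36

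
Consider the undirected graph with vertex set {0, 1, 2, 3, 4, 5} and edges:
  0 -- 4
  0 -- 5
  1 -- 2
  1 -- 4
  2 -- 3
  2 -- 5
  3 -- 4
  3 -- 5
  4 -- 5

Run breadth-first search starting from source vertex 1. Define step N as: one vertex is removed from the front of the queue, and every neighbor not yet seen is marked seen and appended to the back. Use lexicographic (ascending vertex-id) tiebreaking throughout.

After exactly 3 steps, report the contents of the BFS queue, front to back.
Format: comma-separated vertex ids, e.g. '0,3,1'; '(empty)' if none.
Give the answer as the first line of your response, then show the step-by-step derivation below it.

3,5,0

step 1: dequeue 1; queue=[2,4]; order=1
step 2: dequeue 2; queue=[4,3,5]; order=1,2
step 3: dequeue 4; queue=[3,5,0]; order=1,2,4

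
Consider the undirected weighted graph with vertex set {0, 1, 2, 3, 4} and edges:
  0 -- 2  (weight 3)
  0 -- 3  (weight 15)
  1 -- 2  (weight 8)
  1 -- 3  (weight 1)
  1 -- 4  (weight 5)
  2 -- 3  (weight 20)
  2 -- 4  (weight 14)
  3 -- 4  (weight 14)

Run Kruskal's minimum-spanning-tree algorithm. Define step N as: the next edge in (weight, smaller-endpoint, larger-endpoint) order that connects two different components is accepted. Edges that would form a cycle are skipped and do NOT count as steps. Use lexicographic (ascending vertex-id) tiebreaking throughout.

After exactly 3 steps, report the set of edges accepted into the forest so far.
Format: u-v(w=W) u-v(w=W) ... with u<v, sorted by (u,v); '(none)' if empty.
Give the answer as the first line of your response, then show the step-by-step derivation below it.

0-2(w=3) 1-3(w=1) 1-4(w=5)

step 1: add edge 1-3 (w=1); MST = {1-3(w=1)}
step 2: add edge 0-2 (w=3); MST = {0-2(w=3) 1-3(w=1)}
step 3: add edge 1-4 (w=5); MST = {0-2(w=3) 1-3(w=1) 1-4(w=5)}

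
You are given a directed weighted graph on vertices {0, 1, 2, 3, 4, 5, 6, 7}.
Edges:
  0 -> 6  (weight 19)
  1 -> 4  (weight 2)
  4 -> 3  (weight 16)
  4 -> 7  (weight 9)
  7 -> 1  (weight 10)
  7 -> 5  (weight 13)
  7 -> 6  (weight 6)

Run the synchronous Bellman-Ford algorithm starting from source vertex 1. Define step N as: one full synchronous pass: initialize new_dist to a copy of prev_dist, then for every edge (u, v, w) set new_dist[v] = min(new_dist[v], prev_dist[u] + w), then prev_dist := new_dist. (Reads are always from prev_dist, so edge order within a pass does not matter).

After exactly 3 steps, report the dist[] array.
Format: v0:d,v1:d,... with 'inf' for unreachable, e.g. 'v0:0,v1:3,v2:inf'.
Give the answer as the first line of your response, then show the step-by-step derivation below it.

v0:inf,v1:0,v2:inf,v3:18,v4:2,v5:24,v6:17,v7:11

step 1: dist = v0:inf,v1:0,v2:inf,v3:inf,v4:2,v5:inf,v6:inf,v7:inf
step 2: dist = v0:inf,v1:0,v2:inf,v3:18,v4:2,v5:inf,v6:inf,v7:11
step 3: dist = v0:inf,v1:0,v2:inf,v3:18,v4:2,v5:24,v6:17,v7:11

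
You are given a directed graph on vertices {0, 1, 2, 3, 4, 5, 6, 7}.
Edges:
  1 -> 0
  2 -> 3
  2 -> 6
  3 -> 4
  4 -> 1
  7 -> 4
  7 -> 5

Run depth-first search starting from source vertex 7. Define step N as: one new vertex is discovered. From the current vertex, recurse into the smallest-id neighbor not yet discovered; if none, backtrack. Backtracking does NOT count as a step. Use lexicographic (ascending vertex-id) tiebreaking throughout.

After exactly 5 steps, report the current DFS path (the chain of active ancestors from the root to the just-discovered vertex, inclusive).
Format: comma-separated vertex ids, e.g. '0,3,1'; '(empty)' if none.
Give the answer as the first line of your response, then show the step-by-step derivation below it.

7,5

step 1: discover 7; path=7; order=7
step 2: discover 4; path=7>4; order=7,4
step 3: discover 1; path=7>4>1; order=7,4,1
step 4: discover 0; path=7>4>1>0; order=7,4,1,0
step 5: discover 5; path=7>5; order=7,4,1,0,5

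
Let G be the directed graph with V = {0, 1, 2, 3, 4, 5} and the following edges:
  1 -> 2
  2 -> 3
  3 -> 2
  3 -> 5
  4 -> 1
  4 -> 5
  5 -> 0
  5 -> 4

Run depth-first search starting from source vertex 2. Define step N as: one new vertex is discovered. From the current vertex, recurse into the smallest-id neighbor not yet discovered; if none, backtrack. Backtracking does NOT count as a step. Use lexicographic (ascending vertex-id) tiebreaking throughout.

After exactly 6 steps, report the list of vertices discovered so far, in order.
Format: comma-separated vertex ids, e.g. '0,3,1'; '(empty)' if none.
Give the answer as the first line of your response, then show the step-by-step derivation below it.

2,3,5,0,4,1

step 1: discover 2; path=2; order=2
step 2: discover 3; path=2>3; order=2,3
step 3: discover 5; path=2>3>5; order=2,3,5
step 4: discover 0; path=2>3>5>0; order=2,3,5,0
step 5: discover 4; path=2>3>5>4; order=2,3,5,0,4
step 6: discover 1; path=2>3>5>4>1; order=2,3,5,0,4,1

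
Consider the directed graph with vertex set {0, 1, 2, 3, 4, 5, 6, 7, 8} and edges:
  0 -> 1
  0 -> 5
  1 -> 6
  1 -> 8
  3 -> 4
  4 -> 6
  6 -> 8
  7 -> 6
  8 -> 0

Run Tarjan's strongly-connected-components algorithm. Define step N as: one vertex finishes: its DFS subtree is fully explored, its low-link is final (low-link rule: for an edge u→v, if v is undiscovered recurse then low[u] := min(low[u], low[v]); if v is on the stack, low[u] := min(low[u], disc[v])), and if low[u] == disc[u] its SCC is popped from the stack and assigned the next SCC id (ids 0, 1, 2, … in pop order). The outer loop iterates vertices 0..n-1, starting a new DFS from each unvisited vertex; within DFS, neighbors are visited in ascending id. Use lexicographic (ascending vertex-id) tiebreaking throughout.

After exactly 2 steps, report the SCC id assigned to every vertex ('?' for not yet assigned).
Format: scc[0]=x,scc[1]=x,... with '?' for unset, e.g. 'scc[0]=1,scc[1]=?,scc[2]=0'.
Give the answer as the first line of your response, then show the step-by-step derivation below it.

scc[0]=?,scc[1]=?,scc[2]=?,scc[3]=?,scc[4]=?,scc[5]=?,scc[6]=?,scc[7]=?,scc[8]=?

step 1: low=(low[0]=0,low[1]=1,low[2]=?,low[3]=?,low[4]=?,low[5]=?,low[6]=2,low[7]=?,low[8]=0); scc=(scc[0]=?,scc[1]=?,scc[2]=?,scc[3]=?,scc[4]=?,scc[5]=?,scc[6]=?,scc[7]=?,scc[8]=?)
step 2: low=(low[0]=0,low[1]=1,low[2]=?,low[3]=?,low[4]=?,low[5]=?,low[6]=0,low[7]=?,low[8]=0); scc=(scc[0]=?,scc[1]=?,scc[2]=?,scc[3]=?,scc[4]=?,scc[5]=?,scc[6]=?,scc[7]=?,scc[8]=?)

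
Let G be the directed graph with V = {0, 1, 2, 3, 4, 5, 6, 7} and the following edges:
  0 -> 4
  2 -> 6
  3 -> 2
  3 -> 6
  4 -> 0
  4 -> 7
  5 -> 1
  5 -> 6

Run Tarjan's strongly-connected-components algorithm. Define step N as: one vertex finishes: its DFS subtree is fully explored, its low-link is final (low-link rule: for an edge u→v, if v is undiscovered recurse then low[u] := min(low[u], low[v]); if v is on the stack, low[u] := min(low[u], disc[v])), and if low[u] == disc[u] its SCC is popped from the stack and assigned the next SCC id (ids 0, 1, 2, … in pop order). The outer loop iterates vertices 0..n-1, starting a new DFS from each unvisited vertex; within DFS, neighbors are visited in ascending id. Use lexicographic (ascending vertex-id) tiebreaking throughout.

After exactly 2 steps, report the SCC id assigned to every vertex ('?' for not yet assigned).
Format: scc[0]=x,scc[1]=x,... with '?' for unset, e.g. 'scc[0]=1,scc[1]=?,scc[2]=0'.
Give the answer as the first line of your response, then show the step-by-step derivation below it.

scc[0]=?,scc[1]=?,scc[2]=?,scc[3]=?,scc[4]=?,scc[5]=?,scc[6]=?,scc[7]=0

step 1: low=(low[0]=0,low[1]=?,low[2]=?,low[3]=?,low[4]=0,low[5]=?,low[6]=?,low[7]=2); scc=(scc[0]=?,scc[1]=?,scc[2]=?,scc[3]=?,scc[4]=?,scc[5]=?,scc[6]=?,scc[7]=0)
step 2: low=(low[0]=0,low[1]=?,low[2]=?,low[3]=?,low[4]=0,low[5]=?,low[6]=?,low[7]=2); scc=(scc[0]=?,scc[1]=?,scc[2]=?,scc[3]=?,scc[4]=?,scc[5]=?,scc[6]=?,scc[7]=0)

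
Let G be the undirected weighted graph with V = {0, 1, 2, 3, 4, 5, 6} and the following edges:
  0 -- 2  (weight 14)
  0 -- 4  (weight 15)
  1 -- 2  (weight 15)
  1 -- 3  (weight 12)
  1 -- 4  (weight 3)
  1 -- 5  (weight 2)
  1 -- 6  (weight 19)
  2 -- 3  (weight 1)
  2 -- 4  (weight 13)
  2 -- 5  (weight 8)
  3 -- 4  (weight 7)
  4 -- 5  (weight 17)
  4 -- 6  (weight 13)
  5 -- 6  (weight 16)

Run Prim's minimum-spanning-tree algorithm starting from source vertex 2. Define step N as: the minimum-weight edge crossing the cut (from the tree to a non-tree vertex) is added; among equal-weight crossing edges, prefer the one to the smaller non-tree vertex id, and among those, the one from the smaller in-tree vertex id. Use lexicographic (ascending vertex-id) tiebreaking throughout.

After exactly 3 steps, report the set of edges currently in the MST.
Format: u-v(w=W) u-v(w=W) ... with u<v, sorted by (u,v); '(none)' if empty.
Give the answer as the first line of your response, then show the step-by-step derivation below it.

1-4(w=3) 2-3(w=1) 3-4(w=7)

step 1: add edge 2-3 (w=1); MST = {2-3(w=1)}
step 2: add edge 3-4 (w=7); MST = {2-3(w=1) 3-4(w=7)}
step 3: add edge 1-4 (w=3); MST = {1-4(w=3) 2-3(w=1) 3-4(w=7)}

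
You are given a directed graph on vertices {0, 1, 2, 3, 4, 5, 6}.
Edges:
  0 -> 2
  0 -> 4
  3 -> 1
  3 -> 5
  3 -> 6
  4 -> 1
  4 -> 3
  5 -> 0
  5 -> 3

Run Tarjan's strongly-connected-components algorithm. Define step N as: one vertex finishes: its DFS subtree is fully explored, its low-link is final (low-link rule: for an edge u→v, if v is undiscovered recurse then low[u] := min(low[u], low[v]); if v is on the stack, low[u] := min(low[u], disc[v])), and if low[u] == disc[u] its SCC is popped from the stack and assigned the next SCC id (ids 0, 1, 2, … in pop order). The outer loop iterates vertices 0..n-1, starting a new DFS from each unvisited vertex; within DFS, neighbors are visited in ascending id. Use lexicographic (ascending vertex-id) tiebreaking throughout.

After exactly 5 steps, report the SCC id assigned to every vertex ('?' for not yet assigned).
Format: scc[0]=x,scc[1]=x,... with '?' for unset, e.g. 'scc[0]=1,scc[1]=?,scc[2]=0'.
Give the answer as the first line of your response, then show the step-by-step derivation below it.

scc[0]=?,scc[1]=1,scc[2]=0,scc[3]=?,scc[4]=?,scc[5]=?,scc[6]=2

step 1: low=(low[0]=0,low[1]=?,low[2]=1,low[3]=?,low[4]=?,low[5]=?,low[6]=?); scc=(scc[0]=?,scc[1]=?,scc[2]=0,scc[3]=?,scc[4]=?,scc[5]=?,scc[6]=?)
step 2: low=(low[0]=0,low[1]=3,low[2]=1,low[3]=?,low[4]=2,low[5]=?,low[6]=?); scc=(scc[0]=?,scc[1]=1,scc[2]=0,scc[3]=?,scc[4]=?,scc[5]=?,scc[6]=?)
step 3: low=(low[0]=0,low[1]=3,low[2]=1,low[3]=4,low[4]=2,low[5]=0,low[6]=?); scc=(scc[0]=?,scc[1]=1,scc[2]=0,scc[3]=?,scc[4]=?,scc[5]=?,scc[6]=?)
step 4: low=(low[0]=0,low[1]=3,low[2]=1,low[3]=0,low[4]=2,low[5]=0,low[6]=6); scc=(scc[0]=?,scc[1]=1,scc[2]=0,scc[3]=?,scc[4]=?,scc[5]=?,scc[6]=2)
step 5: low=(low[0]=0,low[1]=3,low[2]=1,low[3]=0,low[4]=2,low[5]=0,low[6]=6); scc=(scc[0]=?,scc[1]=1,scc[2]=0,scc[3]=?,scc[4]=?,scc[5]=?,scc[6]=2)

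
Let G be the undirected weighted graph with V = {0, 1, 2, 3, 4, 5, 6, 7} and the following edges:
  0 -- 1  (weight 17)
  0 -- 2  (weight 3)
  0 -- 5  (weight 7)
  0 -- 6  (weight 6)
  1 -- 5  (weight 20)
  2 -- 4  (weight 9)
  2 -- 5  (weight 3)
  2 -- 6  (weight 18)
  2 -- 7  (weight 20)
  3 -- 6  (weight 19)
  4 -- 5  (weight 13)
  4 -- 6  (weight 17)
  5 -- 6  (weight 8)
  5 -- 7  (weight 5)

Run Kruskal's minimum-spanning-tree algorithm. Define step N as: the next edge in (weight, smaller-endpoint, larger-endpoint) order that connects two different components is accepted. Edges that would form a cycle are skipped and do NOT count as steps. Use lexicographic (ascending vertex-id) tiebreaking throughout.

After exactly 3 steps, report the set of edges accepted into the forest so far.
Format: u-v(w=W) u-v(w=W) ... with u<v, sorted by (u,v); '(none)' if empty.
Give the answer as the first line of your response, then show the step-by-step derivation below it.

0-2(w=3) 2-5(w=3) 5-7(w=5)

step 1: add edge 0-2 (w=3); MST = {0-2(w=3)}
step 2: add edge 2-5 (w=3); MST = {0-2(w=3) 2-5(w=3)}
step 3: add edge 5-7 (w=5); MST = {0-2(w=3) 2-5(w=3) 5-7(w=5)}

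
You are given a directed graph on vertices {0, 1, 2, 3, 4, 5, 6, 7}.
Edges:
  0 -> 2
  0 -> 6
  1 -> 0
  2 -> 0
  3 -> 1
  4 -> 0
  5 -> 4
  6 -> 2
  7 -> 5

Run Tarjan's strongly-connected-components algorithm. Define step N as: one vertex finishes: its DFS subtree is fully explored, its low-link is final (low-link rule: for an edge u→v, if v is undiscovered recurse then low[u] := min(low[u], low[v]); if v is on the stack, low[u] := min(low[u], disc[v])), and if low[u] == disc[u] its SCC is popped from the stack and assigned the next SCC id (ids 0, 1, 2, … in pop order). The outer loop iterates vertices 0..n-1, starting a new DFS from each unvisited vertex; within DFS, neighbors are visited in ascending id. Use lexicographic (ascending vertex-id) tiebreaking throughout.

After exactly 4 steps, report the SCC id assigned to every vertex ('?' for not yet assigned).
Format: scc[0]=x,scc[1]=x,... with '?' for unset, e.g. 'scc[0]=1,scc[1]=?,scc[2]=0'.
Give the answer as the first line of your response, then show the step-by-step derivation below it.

scc[0]=0,scc[1]=1,scc[2]=0,scc[3]=?,scc[4]=?,scc[5]=?,scc[6]=0,scc[7]=?

step 1: low=(low[0]=0,low[1]=?,low[2]=0,low[3]=?,low[4]=?,low[5]=?,low[6]=?,low[7]=?); scc=(scc[0]=?,scc[1]=?,scc[2]=?,scc[3]=?,scc[4]=?,scc[5]=?,scc[6]=?,scc[7]=?)
step 2: low=(low[0]=0,low[1]=?,low[2]=0,low[3]=?,low[4]=?,low[5]=?,low[6]=1,low[7]=?); scc=(scc[0]=?,scc[1]=?,scc[2]=?,scc[3]=?,scc[4]=?,scc[5]=?,scc[6]=?,scc[7]=?)
step 3: low=(low[0]=0,low[1]=?,low[2]=0,low[3]=?,low[4]=?,low[5]=?,low[6]=1,low[7]=?); scc=(scc[0]=0,scc[1]=?,scc[2]=0,scc[3]=?,scc[4]=?,scc[5]=?,scc[6]=0,scc[7]=?)
step 4: low=(low[0]=0,low[1]=3,low[2]=0,low[3]=?,low[4]=?,low[5]=?,low[6]=1,low[7]=?); scc=(scc[0]=0,scc[1]=1,scc[2]=0,scc[3]=?,scc[4]=?,scc[5]=?,scc[6]=0,scc[7]=?)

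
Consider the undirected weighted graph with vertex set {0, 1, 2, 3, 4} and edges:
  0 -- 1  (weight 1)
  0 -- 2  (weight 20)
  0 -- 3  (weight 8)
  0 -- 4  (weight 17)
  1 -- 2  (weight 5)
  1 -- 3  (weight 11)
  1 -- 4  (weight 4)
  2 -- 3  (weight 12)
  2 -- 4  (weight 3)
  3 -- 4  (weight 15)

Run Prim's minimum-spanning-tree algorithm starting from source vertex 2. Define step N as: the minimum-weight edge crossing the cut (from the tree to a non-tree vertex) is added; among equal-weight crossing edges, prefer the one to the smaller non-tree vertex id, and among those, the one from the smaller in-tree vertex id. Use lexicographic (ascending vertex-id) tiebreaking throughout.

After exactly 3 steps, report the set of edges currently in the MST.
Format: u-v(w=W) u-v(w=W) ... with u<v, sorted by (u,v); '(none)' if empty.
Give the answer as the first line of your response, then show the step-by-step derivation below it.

0-1(w=1) 1-4(w=4) 2-4(w=3)

step 1: add edge 2-4 (w=3); MST = {2-4(w=3)}
step 2: add edge 1-4 (w=4); MST = {1-4(w=4) 2-4(w=3)}
step 3: add edge 0-1 (w=1); MST = {0-1(w=1) 1-4(w=4) 2-4(w=3)}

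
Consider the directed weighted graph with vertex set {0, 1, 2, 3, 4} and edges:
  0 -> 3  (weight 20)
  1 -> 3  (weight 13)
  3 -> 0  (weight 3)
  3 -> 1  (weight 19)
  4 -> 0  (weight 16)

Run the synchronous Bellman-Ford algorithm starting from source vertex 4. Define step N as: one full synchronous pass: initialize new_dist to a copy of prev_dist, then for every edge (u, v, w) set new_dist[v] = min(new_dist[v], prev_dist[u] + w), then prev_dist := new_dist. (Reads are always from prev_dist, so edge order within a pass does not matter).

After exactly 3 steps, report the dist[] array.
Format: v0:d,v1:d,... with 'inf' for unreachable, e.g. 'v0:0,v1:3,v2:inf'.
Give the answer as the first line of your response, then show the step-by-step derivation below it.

v0:16,v1:55,v2:inf,v3:36,v4:0

step 1: dist = v0:16,v1:inf,v2:inf,v3:inf,v4:0
step 2: dist = v0:16,v1:inf,v2:inf,v3:36,v4:0
step 3: dist = v0:16,v1:55,v2:inf,v3:36,v4:0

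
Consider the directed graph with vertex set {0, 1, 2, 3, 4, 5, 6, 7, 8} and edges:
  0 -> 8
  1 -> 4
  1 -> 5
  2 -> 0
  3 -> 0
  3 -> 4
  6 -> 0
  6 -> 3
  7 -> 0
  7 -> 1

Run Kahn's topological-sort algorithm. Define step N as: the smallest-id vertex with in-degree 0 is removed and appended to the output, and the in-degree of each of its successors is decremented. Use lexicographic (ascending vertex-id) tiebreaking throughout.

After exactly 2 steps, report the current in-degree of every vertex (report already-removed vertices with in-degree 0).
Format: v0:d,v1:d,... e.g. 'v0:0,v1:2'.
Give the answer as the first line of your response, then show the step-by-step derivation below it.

v0:2,v1:1,v2:0,v3:0,v4:2,v5:1,v6:0,v7:0,v8:1

step 1: output 2; order=[2]; indeg=(3,1,0,1,2,1,0,0,1)
step 2: output 6; order=[2,6]; indeg=(2,1,0,0,2,1,0,0,1)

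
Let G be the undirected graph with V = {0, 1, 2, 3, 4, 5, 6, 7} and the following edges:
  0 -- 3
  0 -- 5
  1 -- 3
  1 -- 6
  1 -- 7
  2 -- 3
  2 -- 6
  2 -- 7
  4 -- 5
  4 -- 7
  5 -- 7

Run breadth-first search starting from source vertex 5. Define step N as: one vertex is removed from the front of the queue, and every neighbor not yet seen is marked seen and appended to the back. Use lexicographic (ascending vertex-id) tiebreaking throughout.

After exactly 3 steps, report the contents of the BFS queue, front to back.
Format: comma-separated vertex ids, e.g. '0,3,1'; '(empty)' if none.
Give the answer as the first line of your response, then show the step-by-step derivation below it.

7,3

step 1: dequeue 5; queue=[0,4,7]; order=5
step 2: dequeue 0; queue=[4,7,3]; order=5,0
step 3: dequeue 4; queue=[7,3]; order=5,0,4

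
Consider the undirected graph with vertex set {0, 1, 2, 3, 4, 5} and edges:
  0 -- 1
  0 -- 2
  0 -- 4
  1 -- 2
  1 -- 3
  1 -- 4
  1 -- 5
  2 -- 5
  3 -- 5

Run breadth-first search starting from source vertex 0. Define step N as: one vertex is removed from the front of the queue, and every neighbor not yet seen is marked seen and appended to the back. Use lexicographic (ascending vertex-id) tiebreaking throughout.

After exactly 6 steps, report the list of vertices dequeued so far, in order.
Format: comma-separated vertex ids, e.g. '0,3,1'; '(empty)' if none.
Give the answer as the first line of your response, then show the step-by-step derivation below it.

0,1,2,4,3,5

step 1: dequeue 0; queue=[1,2,4]; order=0
step 2: dequeue 1; queue=[2,4,3,5]; order=0,1
step 3: dequeue 2; queue=[4,3,5]; order=0,1,2
step 4: dequeue 4; queue=[3,5]; order=0,1,2,4
step 5: dequeue 3; queue=[5]; order=0,1,2,4,3
step 6: dequeue 5; queue=[(empty)]; order=0,1,2,4,3,5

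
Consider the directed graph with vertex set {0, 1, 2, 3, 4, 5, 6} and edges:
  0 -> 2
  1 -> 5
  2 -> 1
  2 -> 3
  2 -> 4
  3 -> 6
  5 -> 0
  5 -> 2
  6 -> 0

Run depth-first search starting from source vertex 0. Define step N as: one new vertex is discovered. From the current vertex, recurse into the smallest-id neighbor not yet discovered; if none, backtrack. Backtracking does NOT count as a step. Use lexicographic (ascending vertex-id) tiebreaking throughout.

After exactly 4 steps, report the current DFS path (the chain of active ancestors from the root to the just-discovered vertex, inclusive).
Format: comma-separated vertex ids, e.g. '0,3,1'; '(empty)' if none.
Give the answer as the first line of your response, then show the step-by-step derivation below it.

0,2,1,5

step 1: discover 0; path=0; order=0
step 2: discover 2; path=0>2; order=0,2
step 3: discover 1; path=0>2>1; order=0,2,1
step 4: discover 5; path=0>2>1>5; order=0,2,1,5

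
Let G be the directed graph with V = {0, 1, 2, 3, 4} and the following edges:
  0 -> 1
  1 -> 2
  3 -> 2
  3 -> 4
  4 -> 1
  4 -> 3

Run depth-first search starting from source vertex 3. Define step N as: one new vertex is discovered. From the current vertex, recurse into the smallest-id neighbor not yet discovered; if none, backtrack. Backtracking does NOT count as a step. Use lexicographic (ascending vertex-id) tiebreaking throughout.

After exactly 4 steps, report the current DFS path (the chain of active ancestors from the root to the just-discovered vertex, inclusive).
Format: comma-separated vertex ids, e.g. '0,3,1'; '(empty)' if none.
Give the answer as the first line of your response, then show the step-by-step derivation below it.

3,4,1

step 1: discover 3; path=3; order=3
step 2: discover 2; path=3>2; order=3,2
step 3: discover 4; path=3>4; order=3,2,4
step 4: discover 1; path=3>4>1; order=3,2,4,1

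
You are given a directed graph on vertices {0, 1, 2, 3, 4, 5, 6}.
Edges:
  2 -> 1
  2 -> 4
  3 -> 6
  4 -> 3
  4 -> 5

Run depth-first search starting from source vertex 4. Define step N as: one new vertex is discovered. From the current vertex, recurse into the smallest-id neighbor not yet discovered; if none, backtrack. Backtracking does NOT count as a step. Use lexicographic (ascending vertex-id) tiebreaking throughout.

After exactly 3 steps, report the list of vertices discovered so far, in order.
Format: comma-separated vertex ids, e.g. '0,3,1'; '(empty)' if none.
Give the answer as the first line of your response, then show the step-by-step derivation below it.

4,3,6

step 1: discover 4; path=4; order=4
step 2: discover 3; path=4>3; order=4,3
step 3: discover 6; path=4>3>6; order=4,3,6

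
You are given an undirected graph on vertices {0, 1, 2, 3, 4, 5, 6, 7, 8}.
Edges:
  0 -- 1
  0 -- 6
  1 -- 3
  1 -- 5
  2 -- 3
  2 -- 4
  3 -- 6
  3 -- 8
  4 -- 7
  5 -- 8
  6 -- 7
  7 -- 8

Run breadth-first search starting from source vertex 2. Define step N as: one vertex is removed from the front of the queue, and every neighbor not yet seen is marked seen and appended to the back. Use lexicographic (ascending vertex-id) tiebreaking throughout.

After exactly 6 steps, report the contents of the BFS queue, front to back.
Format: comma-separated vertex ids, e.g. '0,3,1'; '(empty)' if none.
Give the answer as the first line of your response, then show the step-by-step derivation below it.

7,0,5

step 1: dequeue 2; queue=[3,4]; order=2
step 2: dequeue 3; queue=[4,1,6,8]; order=2,3
step 3: dequeue 4; queue=[1,6,8,7]; order=2,3,4
step 4: dequeue 1; queue=[6,8,7,0,5]; order=2,3,4,1
step 5: dequeue 6; queue=[8,7,0,5]; order=2,3,4,1,6
step 6: dequeue 8; queue=[7,0,5]; order=2,3,4,1,6,8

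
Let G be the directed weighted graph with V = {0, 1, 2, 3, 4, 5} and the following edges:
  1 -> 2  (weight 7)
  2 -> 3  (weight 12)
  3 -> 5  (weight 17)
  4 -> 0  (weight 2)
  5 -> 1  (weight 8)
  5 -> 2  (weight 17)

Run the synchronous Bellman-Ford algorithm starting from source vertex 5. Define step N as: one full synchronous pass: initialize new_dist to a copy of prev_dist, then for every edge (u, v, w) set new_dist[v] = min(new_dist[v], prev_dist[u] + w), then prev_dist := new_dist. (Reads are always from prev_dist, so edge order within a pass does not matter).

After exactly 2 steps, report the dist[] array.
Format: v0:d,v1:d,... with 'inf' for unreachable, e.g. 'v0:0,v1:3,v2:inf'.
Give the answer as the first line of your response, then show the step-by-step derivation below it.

v0:inf,v1:8,v2:15,v3:29,v4:inf,v5:0

step 1: dist = v0:inf,v1:8,v2:17,v3:inf,v4:inf,v5:0
step 2: dist = v0:inf,v1:8,v2:15,v3:29,v4:inf,v5:0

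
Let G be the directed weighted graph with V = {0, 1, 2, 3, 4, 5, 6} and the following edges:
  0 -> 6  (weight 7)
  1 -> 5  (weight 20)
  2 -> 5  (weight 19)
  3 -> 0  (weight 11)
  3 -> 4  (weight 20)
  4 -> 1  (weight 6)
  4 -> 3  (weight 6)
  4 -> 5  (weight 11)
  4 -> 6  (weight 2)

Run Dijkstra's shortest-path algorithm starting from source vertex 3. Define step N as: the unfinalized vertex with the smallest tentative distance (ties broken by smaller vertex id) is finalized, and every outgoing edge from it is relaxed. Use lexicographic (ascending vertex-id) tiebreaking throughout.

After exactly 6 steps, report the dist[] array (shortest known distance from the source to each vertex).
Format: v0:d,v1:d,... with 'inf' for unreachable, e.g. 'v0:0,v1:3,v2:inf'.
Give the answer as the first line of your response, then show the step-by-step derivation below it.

v0:11,v1:26,v2:inf,v3:0,v4:20,v5:31,v6:18

step 1: dist = v0:11,v1:inf,v2:inf,v3:0,v4:20,v5:inf,v6:inf
step 2: dist = v0:11,v1:inf,v2:inf,v3:0,v4:20,v5:inf,v6:18
step 3: dist = v0:11,v1:inf,v2:inf,v3:0,v4:20,v5:inf,v6:18
step 4: dist = v0:11,v1:26,v2:inf,v3:0,v4:20,v5:31,v6:18
step 5: dist = v0:11,v1:26,v2:inf,v3:0,v4:20,v5:31,v6:18
step 6: dist = v0:11,v1:26,v2:inf,v3:0,v4:20,v5:31,v6:18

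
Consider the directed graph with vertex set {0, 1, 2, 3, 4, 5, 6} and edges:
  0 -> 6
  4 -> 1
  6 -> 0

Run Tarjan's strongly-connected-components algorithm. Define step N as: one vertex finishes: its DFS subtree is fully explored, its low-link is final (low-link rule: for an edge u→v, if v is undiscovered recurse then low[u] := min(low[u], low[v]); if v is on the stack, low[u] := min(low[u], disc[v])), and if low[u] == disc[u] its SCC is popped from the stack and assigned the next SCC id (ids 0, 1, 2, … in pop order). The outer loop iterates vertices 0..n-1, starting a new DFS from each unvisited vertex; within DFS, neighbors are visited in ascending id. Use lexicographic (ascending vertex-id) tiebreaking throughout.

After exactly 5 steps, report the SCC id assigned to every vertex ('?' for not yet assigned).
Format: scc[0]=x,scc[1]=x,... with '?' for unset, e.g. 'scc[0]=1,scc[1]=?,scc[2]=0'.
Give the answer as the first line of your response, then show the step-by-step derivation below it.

scc[0]=0,scc[1]=1,scc[2]=2,scc[3]=3,scc[4]=?,scc[5]=?,scc[6]=0

step 1: low=(low[0]=0,low[1]=?,low[2]=?,low[3]=?,low[4]=?,low[5]=?,low[6]=0); scc=(scc[0]=?,scc[1]=?,scc[2]=?,scc[3]=?,scc[4]=?,scc[5]=?,scc[6]=?)
step 2: low=(low[0]=0,low[1]=?,low[2]=?,low[3]=?,low[4]=?,low[5]=?,low[6]=0); scc=(scc[0]=0,scc[1]=?,scc[2]=?,scc[3]=?,scc[4]=?,scc[5]=?,scc[6]=0)
step 3: low=(low[0]=0,low[1]=2,low[2]=?,low[3]=?,low[4]=?,low[5]=?,low[6]=0); scc=(scc[0]=0,scc[1]=1,scc[2]=?,scc[3]=?,scc[4]=?,scc[5]=?,scc[6]=0)
step 4: low=(low[0]=0,low[1]=2,low[2]=3,low[3]=?,low[4]=?,low[5]=?,low[6]=0); scc=(scc[0]=0,scc[1]=1,scc[2]=2,scc[3]=?,scc[4]=?,scc[5]=?,scc[6]=0)
step 5: low=(low[0]=0,low[1]=2,low[2]=3,low[3]=4,low[4]=?,low[5]=?,low[6]=0); scc=(scc[0]=0,scc[1]=1,scc[2]=2,scc[3]=3,scc[4]=?,scc[5]=?,scc[6]=0)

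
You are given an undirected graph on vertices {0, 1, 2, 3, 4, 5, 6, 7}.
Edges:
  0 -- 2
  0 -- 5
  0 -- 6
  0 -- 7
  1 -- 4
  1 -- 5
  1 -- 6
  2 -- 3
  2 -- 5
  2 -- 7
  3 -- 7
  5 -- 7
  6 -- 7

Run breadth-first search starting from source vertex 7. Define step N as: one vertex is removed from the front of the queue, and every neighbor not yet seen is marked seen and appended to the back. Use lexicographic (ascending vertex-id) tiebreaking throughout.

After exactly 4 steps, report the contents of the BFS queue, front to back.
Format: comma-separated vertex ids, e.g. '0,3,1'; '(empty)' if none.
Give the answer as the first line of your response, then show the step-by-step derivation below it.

5,6

step 1: dequeue 7; queue=[0,2,3,5,6]; order=7
step 2: dequeue 0; queue=[2,3,5,6]; order=7,0
step 3: dequeue 2; queue=[3,5,6]; order=7,0,2
step 4: dequeue 3; queue=[5,6]; order=7,0,2,3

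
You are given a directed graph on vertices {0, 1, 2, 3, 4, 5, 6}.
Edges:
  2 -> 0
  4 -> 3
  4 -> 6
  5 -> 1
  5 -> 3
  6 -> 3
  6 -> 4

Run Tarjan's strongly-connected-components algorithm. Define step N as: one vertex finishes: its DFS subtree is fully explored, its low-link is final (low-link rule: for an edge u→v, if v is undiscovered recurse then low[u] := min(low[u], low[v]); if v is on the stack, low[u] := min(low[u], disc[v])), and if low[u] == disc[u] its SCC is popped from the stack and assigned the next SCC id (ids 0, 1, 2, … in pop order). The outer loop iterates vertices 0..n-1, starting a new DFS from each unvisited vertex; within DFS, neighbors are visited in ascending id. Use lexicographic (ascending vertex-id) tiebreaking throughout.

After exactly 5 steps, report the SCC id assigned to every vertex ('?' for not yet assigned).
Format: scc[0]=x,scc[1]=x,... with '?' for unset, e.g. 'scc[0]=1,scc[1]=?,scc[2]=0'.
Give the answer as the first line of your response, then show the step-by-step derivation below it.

scc[0]=0,scc[1]=1,scc[2]=2,scc[3]=3,scc[4]=?,scc[5]=?,scc[6]=?

step 1: low=(low[0]=0,low[1]=?,low[2]=?,low[3]=?,low[4]=?,low[5]=?,low[6]=?); scc=(scc[0]=0,scc[1]=?,scc[2]=?,scc[3]=?,scc[4]=?,scc[5]=?,scc[6]=?)
step 2: low=(low[0]=0,low[1]=1,low[2]=?,low[3]=?,low[4]=?,low[5]=?,low[6]=?); scc=(scc[0]=0,scc[1]=1,scc[2]=?,scc[3]=?,scc[4]=?,scc[5]=?,scc[6]=?)
step 3: low=(low[0]=0,low[1]=1,low[2]=2,low[3]=?,low[4]=?,low[5]=?,low[6]=?); scc=(scc[0]=0,scc[1]=1,scc[2]=2,scc[3]=?,scc[4]=?,scc[5]=?,scc[6]=?)
step 4: low=(low[0]=0,low[1]=1,low[2]=2,low[3]=3,low[4]=?,low[5]=?,low[6]=?); scc=(scc[0]=0,scc[1]=1,scc[2]=2,scc[3]=3,scc[4]=?,scc[5]=?,scc[6]=?)
step 5: low=(low[0]=0,low[1]=1,low[2]=2,low[3]=3,low[4]=4,low[5]=?,low[6]=4); scc=(scc[0]=0,scc[1]=1,scc[2]=2,scc[3]=3,scc[4]=?,scc[5]=?,scc[6]=?)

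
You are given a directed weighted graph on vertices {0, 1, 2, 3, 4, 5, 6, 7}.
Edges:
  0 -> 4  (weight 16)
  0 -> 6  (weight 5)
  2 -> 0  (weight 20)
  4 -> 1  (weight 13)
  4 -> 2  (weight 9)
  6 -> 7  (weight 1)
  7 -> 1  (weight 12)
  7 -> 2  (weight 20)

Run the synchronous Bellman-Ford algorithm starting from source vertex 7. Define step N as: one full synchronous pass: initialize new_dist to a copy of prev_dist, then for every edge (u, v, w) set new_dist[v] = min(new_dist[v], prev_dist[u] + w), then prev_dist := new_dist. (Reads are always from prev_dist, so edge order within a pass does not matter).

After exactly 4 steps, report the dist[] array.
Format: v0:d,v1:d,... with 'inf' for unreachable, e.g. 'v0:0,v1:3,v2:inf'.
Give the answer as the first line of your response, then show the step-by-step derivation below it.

v0:40,v1:12,v2:20,v3:inf,v4:56,v5:inf,v6:45,v7:0

step 1: dist = v0:inf,v1:12,v2:20,v3:inf,v4:inf,v5:inf,v6:inf,v7:0
step 2: dist = v0:40,v1:12,v2:20,v3:inf,v4:inf,v5:inf,v6:inf,v7:0
step 3: dist = v0:40,v1:12,v2:20,v3:inf,v4:56,v5:inf,v6:45,v7:0
step 4: dist = v0:40,v1:12,v2:20,v3:inf,v4:56,v5:inf,v6:45,v7:0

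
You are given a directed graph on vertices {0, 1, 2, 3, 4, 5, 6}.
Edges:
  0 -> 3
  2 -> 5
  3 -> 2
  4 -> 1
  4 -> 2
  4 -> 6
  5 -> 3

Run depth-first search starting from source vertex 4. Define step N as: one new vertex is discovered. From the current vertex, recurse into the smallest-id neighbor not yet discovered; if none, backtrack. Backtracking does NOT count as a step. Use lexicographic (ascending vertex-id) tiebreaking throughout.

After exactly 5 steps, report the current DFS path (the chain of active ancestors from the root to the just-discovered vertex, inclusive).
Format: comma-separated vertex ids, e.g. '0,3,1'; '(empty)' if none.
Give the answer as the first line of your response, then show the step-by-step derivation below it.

4,2,5,3

step 1: discover 4; path=4; order=4
step 2: discover 1; path=4>1; order=4,1
step 3: discover 2; path=4>2; order=4,1,2
step 4: discover 5; path=4>2>5; order=4,1,2,5
step 5: discover 3; path=4>2>5>3; order=4,1,2,5,3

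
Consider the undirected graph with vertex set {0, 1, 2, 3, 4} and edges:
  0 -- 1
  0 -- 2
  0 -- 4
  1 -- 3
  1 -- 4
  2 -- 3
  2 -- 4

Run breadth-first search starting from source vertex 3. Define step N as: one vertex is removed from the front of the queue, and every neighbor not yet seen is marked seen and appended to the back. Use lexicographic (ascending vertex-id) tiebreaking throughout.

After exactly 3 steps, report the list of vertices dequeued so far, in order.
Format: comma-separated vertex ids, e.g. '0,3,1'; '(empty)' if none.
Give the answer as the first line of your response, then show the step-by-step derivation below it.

3,1,2

step 1: dequeue 3; queue=[1,2]; order=3
step 2: dequeue 1; queue=[2,0,4]; order=3,1
step 3: dequeue 2; queue=[0,4]; order=3,1,2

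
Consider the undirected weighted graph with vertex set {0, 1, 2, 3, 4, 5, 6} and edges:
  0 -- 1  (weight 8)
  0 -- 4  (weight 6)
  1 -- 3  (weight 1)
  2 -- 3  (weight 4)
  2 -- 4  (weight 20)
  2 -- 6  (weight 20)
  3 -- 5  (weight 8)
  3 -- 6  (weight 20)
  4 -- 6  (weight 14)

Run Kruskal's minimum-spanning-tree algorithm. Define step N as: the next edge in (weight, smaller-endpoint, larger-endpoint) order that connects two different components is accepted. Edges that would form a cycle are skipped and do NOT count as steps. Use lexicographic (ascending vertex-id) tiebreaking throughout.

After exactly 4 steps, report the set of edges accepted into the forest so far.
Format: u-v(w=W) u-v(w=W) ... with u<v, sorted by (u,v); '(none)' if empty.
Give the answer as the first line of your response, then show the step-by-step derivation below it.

0-1(w=8) 0-4(w=6) 1-3(w=1) 2-3(w=4)

step 1: add edge 1-3 (w=1); MST = {1-3(w=1)}
step 2: add edge 2-3 (w=4); MST = {1-3(w=1) 2-3(w=4)}
step 3: add edge 0-4 (w=6); MST = {0-4(w=6) 1-3(w=1) 2-3(w=4)}
step 4: add edge 0-1 (w=8); MST = {0-1(w=8) 0-4(w=6) 1-3(w=1) 2-3(w=4)}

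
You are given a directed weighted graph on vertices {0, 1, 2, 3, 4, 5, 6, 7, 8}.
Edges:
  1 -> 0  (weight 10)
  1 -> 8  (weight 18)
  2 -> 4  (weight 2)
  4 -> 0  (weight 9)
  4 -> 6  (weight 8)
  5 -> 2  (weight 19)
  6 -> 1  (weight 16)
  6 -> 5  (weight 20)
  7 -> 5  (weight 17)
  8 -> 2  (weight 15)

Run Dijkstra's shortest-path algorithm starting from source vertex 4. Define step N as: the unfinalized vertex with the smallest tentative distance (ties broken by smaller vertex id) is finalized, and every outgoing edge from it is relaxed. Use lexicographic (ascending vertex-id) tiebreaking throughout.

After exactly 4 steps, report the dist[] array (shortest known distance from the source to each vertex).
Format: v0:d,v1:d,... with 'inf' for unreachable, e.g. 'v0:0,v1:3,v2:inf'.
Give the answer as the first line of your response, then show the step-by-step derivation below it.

v0:9,v1:24,v2:inf,v3:inf,v4:0,v5:28,v6:8,v7:inf,v8:42

step 1: dist = v0:9,v1:inf,v2:inf,v3:inf,v4:0,v5:inf,v6:8,v7:inf,v8:inf
step 2: dist = v0:9,v1:24,v2:inf,v3:inf,v4:0,v5:28,v6:8,v7:inf,v8:inf
step 3: dist = v0:9,v1:24,v2:inf,v3:inf,v4:0,v5:28,v6:8,v7:inf,v8:inf
step 4: dist = v0:9,v1:24,v2:inf,v3:inf,v4:0,v5:28,v6:8,v7:inf,v8:42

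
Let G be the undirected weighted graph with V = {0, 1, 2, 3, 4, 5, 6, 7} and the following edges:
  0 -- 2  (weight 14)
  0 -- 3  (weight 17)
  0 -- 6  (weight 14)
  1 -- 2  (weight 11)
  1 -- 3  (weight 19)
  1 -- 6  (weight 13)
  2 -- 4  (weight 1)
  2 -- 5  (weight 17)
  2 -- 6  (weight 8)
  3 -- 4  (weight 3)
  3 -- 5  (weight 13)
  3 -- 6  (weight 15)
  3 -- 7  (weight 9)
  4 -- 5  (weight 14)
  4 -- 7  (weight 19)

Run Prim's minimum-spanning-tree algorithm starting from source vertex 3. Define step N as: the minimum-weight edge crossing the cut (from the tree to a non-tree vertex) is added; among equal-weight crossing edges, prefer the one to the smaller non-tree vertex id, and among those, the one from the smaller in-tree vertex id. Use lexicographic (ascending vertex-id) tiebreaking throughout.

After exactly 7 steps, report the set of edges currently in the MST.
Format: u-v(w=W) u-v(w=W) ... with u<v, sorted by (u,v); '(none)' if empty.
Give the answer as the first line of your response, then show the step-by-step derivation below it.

0-2(w=14) 1-2(w=11) 2-4(w=1) 2-6(w=8) 3-4(w=3) 3-5(w=13) 3-7(w=9)

step 1: add edge 3-4 (w=3); MST = {3-4(w=3)}
step 2: add edge 2-4 (w=1); MST = {2-4(w=1) 3-4(w=3)}
step 3: add edge 2-6 (w=8); MST = {2-4(w=1) 2-6(w=8) 3-4(w=3)}
step 4: add edge 3-7 (w=9); MST = {2-4(w=1) 2-6(w=8) 3-4(w=3) 3-7(w=9)}
step 5: add edge 1-2 (w=11); MST = {1-2(w=11) 2-4(w=1) 2-6(w=8) 3-4(w=3) 3-7(w=9)}
step 6: add edge 3-5 (w=13); MST = {1-2(w=11) 2-4(w=1) 2-6(w=8) 3-4(w=3) 3-5(w=13) 3-7(w=9)}
step 7: add edge 0-2 (w=14); MST = {0-2(w=14) 1-2(w=11) 2-4(w=1) 2-6(w=8) 3-4(w=3) 3-5(w=13) 3-7(w=9)}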